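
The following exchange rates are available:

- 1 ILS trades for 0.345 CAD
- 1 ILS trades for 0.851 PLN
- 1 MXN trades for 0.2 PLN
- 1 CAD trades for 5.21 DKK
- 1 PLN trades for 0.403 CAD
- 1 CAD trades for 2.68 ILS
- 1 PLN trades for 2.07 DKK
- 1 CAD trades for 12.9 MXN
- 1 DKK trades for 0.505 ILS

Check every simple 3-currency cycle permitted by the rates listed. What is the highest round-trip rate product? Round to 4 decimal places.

1.0397

PLN→CAD→MXN→PLN: 0.403 × 12.9 × 0.2 = 1.03974
PLN→CAD→ILS→PLN: 0.403 × 2.68 × 0.851 = 0.91911
DKK→ILS→CAD→DKK: 0.505 × 0.345 × 5.21 = 0.90771
PLN→DKK→ILS→PLN: 2.07 × 0.505 × 0.851 = 0.88959
Maximum is PLN→CAD→MXN→PLN at 1.0397; arbitrage exists.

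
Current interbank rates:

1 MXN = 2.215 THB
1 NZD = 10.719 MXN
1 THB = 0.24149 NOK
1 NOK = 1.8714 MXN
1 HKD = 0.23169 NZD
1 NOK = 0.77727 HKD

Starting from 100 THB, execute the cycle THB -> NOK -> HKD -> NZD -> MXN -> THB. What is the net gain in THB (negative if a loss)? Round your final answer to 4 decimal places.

100 THB × 0.24149 = 24.149 NOK
24.149 NOK × 0.77727 = 18.77029323 HKD
18.77029323 HKD × 0.23169 = 4.3488892384587 NZD
4.3488892384587 NZD × 10.719 = 46.6157437470388053 MXN
46.6157437470388053 MXN × 2.215 = 103.2538723996909537395 THB
Net change: 103.2538723996909537395 − 100 = 3.2538723996909537395 THB

3.2539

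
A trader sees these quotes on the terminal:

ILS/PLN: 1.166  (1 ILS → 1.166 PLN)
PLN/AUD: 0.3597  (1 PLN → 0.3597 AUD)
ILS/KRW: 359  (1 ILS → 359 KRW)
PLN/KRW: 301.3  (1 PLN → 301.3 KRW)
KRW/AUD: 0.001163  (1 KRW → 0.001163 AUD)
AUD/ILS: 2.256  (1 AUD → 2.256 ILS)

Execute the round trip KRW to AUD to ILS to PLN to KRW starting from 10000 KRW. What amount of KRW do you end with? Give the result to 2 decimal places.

9217.57

10000 KRW × 0.001163 = 11.63 AUD
11.63 AUD × 2.256 = 26.23728 ILS
26.23728 ILS × 1.166 = 30.59266848 PLN
30.59266848 PLN × 301.3 = 9217.571013024 KRW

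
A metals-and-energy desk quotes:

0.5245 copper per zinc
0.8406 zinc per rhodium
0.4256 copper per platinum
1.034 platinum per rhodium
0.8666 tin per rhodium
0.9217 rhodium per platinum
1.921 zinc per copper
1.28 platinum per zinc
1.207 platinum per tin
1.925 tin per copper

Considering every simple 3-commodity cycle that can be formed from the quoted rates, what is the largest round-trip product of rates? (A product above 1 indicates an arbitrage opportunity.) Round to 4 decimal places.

copper→zinc→platinum→copper: 1.921 × 1.28 × 0.4256 = 1.04650
platinum→rhodium→zinc→platinum: 0.9217 × 0.8406 × 1.28 = 0.99172
copper→tin→platinum→copper: 1.925 × 1.207 × 0.4256 = 0.98887
platinum→rhodium→tin→platinum: 0.9217 × 0.8666 × 1.207 = 0.96409
Maximum is copper→zinc→platinum→copper at 1.0465; arbitrage exists.

1.0465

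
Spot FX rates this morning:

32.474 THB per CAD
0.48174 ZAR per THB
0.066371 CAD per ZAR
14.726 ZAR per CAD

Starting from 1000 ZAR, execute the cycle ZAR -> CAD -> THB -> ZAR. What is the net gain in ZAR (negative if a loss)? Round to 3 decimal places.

1000 ZAR × 0.066371 = 66.371 CAD
66.371 CAD × 32.474 = 2155.331854 THB
2155.331854 THB × 0.48174 = 1038.30956734596 ZAR
Net change: 1038.30956734596 − 1000 = 38.30956734596 ZAR

38.310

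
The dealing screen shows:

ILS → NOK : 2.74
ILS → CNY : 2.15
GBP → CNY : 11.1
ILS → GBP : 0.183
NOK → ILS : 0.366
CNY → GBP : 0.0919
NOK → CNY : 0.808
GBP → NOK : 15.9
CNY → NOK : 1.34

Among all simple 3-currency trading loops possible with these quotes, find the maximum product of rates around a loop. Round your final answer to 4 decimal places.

GBP→NOK→CNY→GBP: 15.9 × 0.808 × 0.0919 = 1.18066
ILS→GBP→NOK→ILS: 0.183 × 15.9 × 0.366 = 1.06495
ILS→CNY→NOK→ILS: 2.15 × 1.34 × 0.366 = 1.05445
Maximum is GBP→NOK→CNY→GBP at 1.1807; arbitrage exists.

1.1807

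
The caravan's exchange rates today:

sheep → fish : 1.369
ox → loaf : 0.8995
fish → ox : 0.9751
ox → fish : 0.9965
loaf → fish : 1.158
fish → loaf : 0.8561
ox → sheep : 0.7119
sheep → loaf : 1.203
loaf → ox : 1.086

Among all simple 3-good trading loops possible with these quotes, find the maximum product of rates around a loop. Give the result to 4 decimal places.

fish→ox→loaf→fish: 0.9751 × 0.8995 × 1.158 = 1.01568
sheep→fish→ox→sheep: 1.369 × 0.9751 × 0.7119 = 0.95032
sheep→loaf→ox→sheep: 1.203 × 1.086 × 0.7119 = 0.93007
fish→loaf→ox→fish: 0.8561 × 1.086 × 0.9965 = 0.92647
Maximum is fish→ox→loaf→fish at 1.0157; arbitrage exists.

1.0157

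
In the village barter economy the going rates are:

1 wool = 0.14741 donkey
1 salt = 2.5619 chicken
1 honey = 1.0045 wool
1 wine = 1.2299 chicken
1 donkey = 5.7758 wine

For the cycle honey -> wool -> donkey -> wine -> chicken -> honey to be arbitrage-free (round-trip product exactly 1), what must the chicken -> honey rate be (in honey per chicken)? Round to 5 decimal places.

0.95069

Known legs of the cycle: 1.0045 × 0.14741 × 5.7758 × 1.2299 = 1.0518621678401249
For no arbitrage the full-cycle product must be 1, so the missing rate is 1 / 1.0518621678401249 ≈ 0.9506949.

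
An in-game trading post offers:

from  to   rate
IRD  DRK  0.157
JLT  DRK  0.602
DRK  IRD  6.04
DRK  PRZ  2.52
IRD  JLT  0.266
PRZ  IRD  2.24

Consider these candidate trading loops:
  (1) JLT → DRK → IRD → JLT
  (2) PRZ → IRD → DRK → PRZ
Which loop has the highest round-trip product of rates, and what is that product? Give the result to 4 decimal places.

(1) 0.602 × 6.04 × 0.266 = 0.96720
(2) 2.24 × 0.157 × 2.52 = 0.88623
Highest is cycle (1) at 0.9672 (≤1, no arbitrage).

0.9672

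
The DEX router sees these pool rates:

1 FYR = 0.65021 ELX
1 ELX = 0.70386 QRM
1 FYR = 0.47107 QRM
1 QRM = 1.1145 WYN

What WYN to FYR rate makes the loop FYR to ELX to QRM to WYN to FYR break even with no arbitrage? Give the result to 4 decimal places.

Known legs of the cycle: 0.65021 × 0.70386 × 1.1145 = 0.5100585154137
For no arbitrage the full-cycle product must be 1, so the missing rate is 1 / 0.5100585154137 ≈ 1.960559.

1.9606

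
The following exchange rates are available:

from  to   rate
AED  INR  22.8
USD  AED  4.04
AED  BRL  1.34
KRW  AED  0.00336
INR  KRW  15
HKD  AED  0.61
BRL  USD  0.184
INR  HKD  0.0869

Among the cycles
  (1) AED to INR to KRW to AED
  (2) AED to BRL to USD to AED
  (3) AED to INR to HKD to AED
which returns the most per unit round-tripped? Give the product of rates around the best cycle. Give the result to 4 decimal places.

1.2086

(1) 22.8 × 15 × 0.00336 = 1.14912
(2) 1.34 × 0.184 × 4.04 = 0.99610
(3) 22.8 × 0.0869 × 0.61 = 1.20861
Highest is cycle (3) at 1.2086 (>1, arbitrage).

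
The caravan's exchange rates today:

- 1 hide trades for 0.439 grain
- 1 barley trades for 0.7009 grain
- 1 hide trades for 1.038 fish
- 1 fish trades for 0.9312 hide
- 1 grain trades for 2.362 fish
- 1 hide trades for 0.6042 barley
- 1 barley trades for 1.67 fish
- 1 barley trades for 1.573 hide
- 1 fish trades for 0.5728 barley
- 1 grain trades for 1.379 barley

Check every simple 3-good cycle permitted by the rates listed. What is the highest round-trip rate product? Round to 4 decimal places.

grain→fish→hide→grain: 2.362 × 0.9312 × 0.439 = 0.96558
grain→barley→hide→grain: 1.379 × 1.573 × 0.439 = 0.95226
grain→fish→barley→grain: 2.362 × 0.5728 × 0.7009 = 0.94829
fish→hide→barley→fish: 0.9312 × 0.6042 × 1.67 = 0.93959
fish→barley→hide→fish: 0.5728 × 1.573 × 1.038 = 0.93525
Maximum is grain→fish→hide→grain at 0.9656; no arbitrage — every cycle loses value.

0.9656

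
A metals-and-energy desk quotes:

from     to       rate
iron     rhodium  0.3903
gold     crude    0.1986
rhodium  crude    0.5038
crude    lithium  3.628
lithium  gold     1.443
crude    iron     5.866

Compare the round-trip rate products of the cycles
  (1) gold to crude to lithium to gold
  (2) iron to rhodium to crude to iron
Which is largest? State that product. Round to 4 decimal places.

1.1534

(1) 0.1986 × 3.628 × 1.443 = 1.03971
(2) 0.3903 × 0.5038 × 5.866 = 1.15345
Highest is cycle (2) at 1.1534 (>1, arbitrage).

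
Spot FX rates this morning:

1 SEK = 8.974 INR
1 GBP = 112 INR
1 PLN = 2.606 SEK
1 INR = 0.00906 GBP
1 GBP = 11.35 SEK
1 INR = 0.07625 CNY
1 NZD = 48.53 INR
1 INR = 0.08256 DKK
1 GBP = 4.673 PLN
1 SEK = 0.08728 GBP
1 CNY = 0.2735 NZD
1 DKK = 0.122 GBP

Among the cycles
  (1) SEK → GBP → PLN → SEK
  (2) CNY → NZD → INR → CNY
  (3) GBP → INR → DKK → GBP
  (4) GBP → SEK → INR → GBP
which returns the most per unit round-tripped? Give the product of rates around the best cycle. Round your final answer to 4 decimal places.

1.1281

(1) 0.08728 × 4.673 × 2.606 = 1.06288
(2) 0.2735 × 48.53 × 0.07625 = 1.01206
(3) 112 × 0.08256 × 0.122 = 1.12810
(4) 11.35 × 8.974 × 0.00906 = 0.92281
Highest is cycle (3) at 1.1281 (>1, arbitrage).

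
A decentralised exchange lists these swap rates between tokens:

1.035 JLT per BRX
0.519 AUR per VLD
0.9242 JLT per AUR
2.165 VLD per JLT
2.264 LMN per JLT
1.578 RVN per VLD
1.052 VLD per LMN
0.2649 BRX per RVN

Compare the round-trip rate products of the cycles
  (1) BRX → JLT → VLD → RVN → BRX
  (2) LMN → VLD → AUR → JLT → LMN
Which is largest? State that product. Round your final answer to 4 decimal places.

1.1424

(1) 1.035 × 2.165 × 1.578 × 0.2649 = 0.93667
(2) 1.052 × 0.519 × 0.9242 × 2.264 = 1.14242
Highest is cycle (2) at 1.1424 (>1, arbitrage).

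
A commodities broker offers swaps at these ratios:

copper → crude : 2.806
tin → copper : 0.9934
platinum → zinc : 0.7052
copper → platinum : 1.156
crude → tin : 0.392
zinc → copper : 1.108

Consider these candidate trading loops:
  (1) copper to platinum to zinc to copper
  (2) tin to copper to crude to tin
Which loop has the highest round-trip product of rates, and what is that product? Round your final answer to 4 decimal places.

(1) 1.156 × 0.7052 × 1.108 = 0.90325
(2) 0.9934 × 2.806 × 0.392 = 1.09269
Highest is cycle (2) at 1.0927 (>1, arbitrage).

1.0927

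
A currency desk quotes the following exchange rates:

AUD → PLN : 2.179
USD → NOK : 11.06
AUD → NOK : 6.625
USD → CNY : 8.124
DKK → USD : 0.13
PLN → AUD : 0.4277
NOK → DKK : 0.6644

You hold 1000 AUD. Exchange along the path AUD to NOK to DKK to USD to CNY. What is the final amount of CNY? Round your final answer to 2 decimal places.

4648.67

1000 AUD × 6.625 = 6625 NOK
6625 NOK × 0.6644 = 4401.65 DKK
4401.65 DKK × 0.13 = 572.2145 USD
572.2145 USD × 8.124 = 4648.670598 CNY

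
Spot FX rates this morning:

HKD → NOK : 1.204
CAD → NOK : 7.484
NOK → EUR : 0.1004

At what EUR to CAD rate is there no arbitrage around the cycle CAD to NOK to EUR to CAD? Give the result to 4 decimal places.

1.3309

Known legs of the cycle: 7.484 × 0.1004 = 0.7513936
For no arbitrage the full-cycle product must be 1, so the missing rate is 1 / 0.7513936 ≈ 1.330860.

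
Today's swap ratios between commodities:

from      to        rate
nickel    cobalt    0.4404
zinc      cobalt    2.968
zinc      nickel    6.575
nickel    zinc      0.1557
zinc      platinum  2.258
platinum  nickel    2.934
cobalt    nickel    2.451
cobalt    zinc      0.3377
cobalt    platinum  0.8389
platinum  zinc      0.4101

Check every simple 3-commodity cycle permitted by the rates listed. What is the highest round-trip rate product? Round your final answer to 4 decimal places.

1.1327

nickel→zinc→cobalt→nickel: 0.1557 × 2.968 × 2.451 = 1.13265
nickel→cobalt→platinum→nickel: 0.4404 × 0.8389 × 2.934 = 1.08397
nickel→zinc→platinum→nickel: 0.1557 × 2.258 × 2.934 = 1.03151
cobalt→platinum→zinc→cobalt: 0.8389 × 0.4101 × 2.968 = 1.02109
nickel→cobalt→zinc→nickel: 0.4404 × 0.3377 × 6.575 = 0.97785
Maximum is nickel→zinc→cobalt→nickel at 1.1327; arbitrage exists.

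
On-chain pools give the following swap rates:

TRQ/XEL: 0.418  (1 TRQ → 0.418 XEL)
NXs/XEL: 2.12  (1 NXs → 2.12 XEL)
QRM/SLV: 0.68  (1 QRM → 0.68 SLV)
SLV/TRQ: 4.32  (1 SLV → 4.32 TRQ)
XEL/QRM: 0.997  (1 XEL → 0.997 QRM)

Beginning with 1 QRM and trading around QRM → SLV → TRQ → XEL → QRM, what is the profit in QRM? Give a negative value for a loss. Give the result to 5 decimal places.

1 QRM × 0.68 = 0.68 SLV
0.68 SLV × 4.32 = 2.9376 TRQ
2.9376 TRQ × 0.418 = 1.2279168 XEL
1.2279168 XEL × 0.997 = 1.2242330496 QRM
Net change: 1.2242330496 − 1 = 0.2242330496 QRM

0.22423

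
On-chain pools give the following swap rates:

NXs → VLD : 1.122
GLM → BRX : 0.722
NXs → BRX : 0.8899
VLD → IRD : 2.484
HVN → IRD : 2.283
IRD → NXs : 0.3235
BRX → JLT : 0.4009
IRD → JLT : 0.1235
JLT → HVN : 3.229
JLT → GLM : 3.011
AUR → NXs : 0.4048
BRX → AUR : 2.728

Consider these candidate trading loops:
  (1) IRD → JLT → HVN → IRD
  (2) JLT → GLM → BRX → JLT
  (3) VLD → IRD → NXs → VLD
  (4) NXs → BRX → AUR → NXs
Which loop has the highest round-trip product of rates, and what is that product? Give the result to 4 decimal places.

0.9827

(1) 0.1235 × 3.229 × 2.283 = 0.91042
(2) 3.011 × 0.722 × 0.4009 = 0.87153
(3) 2.484 × 0.3235 × 1.122 = 0.90161
(4) 0.8899 × 2.728 × 0.4048 = 0.98271
Highest is cycle (4) at 0.9827 (≤1, no arbitrage).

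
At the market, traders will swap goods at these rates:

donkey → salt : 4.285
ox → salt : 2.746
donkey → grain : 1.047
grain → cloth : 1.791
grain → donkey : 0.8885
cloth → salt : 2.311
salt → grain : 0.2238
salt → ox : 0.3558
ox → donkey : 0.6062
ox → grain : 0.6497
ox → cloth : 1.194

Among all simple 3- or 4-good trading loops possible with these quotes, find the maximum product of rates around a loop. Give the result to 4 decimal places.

0.9818

ox→cloth→salt→ox: 1.194 × 2.311 × 0.3558 = 0.98177
grain→cloth→salt→ox→grain: 1.791 × 2.311 × 0.3558 × 0.6497 = 0.95678
grain→cloth→salt→grain: 1.791 × 2.311 × 0.2238 = 0.92631
ox→donkey→salt→ox: 0.6062 × 4.285 × 0.3558 = 0.92421
grain→donkey→salt→ox→grain: 0.8885 × 4.285 × 0.3558 × 0.6497 = 0.88009
grain→donkey→salt→grain: 0.8885 × 4.285 × 0.2238 = 0.85206
Maximum is ox→cloth→salt→ox at 0.9818; no arbitrage — every cycle loses value.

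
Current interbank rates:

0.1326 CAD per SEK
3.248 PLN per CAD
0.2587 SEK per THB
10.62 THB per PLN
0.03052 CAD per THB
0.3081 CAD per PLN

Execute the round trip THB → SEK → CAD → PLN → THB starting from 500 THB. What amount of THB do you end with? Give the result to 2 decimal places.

500 THB × 0.2587 = 129.35 SEK
129.35 SEK × 0.1326 = 17.15181 CAD
17.15181 CAD × 3.248 = 55.70907888 PLN
55.70907888 PLN × 10.62 = 591.6304177056 THB

591.63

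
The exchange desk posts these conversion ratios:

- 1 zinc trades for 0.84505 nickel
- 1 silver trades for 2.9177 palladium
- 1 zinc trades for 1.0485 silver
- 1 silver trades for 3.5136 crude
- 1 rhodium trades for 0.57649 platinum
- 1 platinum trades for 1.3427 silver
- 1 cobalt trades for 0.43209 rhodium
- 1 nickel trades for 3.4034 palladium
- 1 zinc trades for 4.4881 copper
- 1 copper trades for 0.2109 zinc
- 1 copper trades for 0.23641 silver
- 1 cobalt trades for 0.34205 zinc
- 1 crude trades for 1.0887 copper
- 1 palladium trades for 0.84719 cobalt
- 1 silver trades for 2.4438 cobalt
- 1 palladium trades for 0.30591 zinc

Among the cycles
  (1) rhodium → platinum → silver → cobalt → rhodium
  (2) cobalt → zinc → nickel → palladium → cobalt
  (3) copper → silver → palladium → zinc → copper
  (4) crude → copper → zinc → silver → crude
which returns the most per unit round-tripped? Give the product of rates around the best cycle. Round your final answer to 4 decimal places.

0.9470

(1) 0.57649 × 1.3427 × 2.4438 × 0.43209 = 0.81735
(2) 0.34205 × 0.84505 × 3.4034 × 0.84719 = 0.83342
(3) 0.23641 × 2.9177 × 0.30591 × 4.4881 = 0.94703
(4) 1.0887 × 0.2109 × 1.0485 × 3.5136 = 0.84587
Highest is cycle (3) at 0.9470 (≤1, no arbitrage).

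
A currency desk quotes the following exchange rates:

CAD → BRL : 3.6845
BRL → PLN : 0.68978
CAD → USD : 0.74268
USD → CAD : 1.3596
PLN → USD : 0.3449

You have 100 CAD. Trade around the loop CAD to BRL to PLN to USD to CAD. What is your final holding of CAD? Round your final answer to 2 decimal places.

100 CAD × 3.6845 = 368.45 BRL
368.45 BRL × 0.68978 = 254.149441 PLN
254.149441 PLN × 0.3449 = 87.6561422009 USD
87.6561422009 USD × 1.3596 = 119.17729093634364 CAD

119.18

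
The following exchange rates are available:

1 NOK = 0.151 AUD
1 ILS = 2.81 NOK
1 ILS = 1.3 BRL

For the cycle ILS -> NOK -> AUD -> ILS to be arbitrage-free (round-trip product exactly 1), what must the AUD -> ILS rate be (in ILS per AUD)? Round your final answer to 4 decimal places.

Known legs of the cycle: 2.81 × 0.151 = 0.42431
For no arbitrage the full-cycle product must be 1, so the missing rate is 1 / 0.42431 ≈ 2.356767.

2.3568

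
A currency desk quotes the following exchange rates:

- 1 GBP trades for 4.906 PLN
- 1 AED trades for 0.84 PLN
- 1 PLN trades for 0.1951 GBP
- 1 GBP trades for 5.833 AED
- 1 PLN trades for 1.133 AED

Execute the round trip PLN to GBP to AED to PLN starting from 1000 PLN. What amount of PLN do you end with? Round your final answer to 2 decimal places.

1000 PLN × 0.1951 = 195.1 GBP
195.1 GBP × 5.833 = 1138.0183 AED
1138.0183 AED × 0.84 = 955.935372 PLN

955.94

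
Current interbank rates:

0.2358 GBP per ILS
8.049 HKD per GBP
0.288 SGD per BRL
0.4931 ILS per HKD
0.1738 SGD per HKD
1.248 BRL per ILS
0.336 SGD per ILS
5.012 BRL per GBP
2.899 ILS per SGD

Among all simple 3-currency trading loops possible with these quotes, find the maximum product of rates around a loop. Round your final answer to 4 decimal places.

1.0420

ILS→BRL→SGD→ILS: 1.248 × 0.288 × 2.899 = 1.04197
ILS→GBP→HKD→ILS: 0.2358 × 8.049 × 0.4931 = 0.93588
Maximum is ILS→BRL→SGD→ILS at 1.0420; arbitrage exists.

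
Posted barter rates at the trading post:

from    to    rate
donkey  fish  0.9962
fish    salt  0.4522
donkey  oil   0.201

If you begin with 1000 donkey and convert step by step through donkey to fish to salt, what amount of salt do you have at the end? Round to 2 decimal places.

1000 donkey × 0.9962 = 996.2 fish
996.2 fish × 0.4522 = 450.48164 salt

450.48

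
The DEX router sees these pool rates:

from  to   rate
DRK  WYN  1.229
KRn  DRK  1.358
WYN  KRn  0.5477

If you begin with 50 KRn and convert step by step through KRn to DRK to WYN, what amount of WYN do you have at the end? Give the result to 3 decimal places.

50 KRn × 1.358 = 67.9 DRK
67.9 DRK × 1.229 = 83.4491 WYN

83.449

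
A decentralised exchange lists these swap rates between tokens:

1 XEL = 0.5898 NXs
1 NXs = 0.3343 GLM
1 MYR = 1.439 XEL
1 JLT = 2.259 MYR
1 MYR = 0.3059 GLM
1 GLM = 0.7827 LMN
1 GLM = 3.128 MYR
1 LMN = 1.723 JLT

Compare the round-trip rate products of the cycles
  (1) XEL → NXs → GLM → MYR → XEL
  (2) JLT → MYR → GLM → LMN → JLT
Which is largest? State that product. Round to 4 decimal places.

(1) 0.5898 × 0.3343 × 3.128 × 1.439 = 0.88750
(2) 2.259 × 0.3059 × 0.7827 × 1.723 = 0.93192
Highest is cycle (2) at 0.9319 (≤1, no arbitrage).

0.9319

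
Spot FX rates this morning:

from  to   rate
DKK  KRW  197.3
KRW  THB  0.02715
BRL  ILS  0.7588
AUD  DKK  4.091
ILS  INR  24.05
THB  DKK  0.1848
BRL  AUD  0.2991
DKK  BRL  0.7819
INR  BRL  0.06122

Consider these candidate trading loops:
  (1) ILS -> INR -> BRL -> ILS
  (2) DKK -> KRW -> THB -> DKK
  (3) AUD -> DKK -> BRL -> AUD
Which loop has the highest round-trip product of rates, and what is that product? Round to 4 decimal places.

(1) 24.05 × 0.06122 × 0.7588 = 1.11721
(2) 197.3 × 0.02715 × 0.1848 = 0.98992
(3) 4.091 × 0.7819 × 0.2991 = 0.95675
Highest is cycle (1) at 1.1172 (>1, arbitrage).

1.1172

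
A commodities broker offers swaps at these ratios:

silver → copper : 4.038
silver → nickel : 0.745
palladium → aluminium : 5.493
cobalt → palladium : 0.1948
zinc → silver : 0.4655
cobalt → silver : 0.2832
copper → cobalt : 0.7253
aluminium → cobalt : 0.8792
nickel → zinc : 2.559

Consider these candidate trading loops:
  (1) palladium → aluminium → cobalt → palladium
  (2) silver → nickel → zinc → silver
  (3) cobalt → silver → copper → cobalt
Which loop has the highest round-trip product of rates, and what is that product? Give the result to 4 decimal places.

0.9408

(1) 5.493 × 0.8792 × 0.1948 = 0.94078
(2) 0.745 × 2.559 × 0.4655 = 0.88745
(3) 0.2832 × 4.038 × 0.7253 = 0.82943
Highest is cycle (1) at 0.9408 (≤1, no arbitrage).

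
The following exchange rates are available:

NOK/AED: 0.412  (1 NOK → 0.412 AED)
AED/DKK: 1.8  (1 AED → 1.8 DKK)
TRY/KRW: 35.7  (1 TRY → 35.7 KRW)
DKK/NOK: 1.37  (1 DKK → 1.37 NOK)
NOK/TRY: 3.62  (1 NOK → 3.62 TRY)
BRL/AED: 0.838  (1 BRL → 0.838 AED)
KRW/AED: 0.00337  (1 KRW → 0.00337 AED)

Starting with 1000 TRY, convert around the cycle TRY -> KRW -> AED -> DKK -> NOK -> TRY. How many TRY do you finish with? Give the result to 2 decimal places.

1000 TRY × 35.7 = 35700 KRW
35700 KRW × 0.00337 = 120.309 AED
120.309 AED × 1.8 = 216.5562 DKK
216.5562 DKK × 1.37 = 296.681994 NOK
296.681994 NOK × 3.62 = 1073.98881828 TRY

1073.99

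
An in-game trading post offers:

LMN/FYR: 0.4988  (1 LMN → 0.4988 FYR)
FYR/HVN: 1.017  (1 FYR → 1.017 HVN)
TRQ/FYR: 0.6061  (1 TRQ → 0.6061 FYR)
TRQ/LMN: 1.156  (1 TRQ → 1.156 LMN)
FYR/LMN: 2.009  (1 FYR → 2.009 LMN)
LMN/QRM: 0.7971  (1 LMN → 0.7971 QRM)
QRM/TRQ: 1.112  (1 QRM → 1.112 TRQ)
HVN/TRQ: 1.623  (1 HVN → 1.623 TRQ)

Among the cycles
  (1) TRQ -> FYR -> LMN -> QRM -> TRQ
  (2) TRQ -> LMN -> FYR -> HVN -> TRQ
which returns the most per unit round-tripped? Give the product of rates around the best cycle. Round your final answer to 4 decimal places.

1.0793

(1) 0.6061 × 2.009 × 0.7971 × 1.112 = 1.07930
(2) 1.156 × 0.4988 × 1.017 × 1.623 = 0.95175
Highest is cycle (1) at 1.0793 (>1, arbitrage).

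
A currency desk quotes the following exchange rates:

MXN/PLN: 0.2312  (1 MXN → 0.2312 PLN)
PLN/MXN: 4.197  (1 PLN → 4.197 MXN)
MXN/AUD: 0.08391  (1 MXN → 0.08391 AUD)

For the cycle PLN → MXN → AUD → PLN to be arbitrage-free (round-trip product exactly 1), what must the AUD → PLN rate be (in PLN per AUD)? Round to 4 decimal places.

Known legs of the cycle: 4.197 × 0.08391 = 0.35217027
For no arbitrage the full-cycle product must be 1, so the missing rate is 1 / 0.35217027 ≈ 2.839536.

2.8395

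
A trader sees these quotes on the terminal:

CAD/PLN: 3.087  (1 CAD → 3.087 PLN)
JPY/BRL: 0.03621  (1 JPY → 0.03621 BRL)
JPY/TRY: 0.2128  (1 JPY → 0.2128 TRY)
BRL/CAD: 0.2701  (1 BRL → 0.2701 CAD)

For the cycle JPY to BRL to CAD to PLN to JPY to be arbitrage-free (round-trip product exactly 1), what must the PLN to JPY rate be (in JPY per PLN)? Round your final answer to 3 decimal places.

Known legs of the cycle: 0.03621 × 0.2701 × 3.087 = 0.030191850927
For no arbitrage the full-cycle product must be 1, so the missing rate is 1 / 0.030191850927 ≈ 33.12152.

33.122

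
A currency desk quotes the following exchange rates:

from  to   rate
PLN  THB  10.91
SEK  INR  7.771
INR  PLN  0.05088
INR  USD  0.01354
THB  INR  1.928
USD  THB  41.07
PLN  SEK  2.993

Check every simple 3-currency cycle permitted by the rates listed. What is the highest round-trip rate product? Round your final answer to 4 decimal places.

PLN→SEK→INR→PLN: 2.993 × 7.771 × 0.05088 = 1.18340
USD→THB→INR→USD: 41.07 × 1.928 × 0.01354 = 1.07214
PLN→THB→INR→PLN: 10.91 × 1.928 × 0.05088 = 1.07023
Maximum is PLN→SEK→INR→PLN at 1.1834; arbitrage exists.

1.1834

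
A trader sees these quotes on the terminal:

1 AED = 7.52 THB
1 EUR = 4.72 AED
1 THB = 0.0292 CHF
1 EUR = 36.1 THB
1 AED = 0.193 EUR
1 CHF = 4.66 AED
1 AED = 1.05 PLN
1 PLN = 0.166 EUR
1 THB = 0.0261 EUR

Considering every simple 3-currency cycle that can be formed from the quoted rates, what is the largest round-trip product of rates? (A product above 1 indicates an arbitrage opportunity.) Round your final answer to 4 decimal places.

AED→THB→CHF→AED: 7.52 × 0.0292 × 4.66 = 1.02326
AED→THB→EUR→AED: 7.52 × 0.0261 × 4.72 = 0.92640
PLN→EUR→AED→PLN: 0.166 × 4.72 × 1.05 = 0.82270
Maximum is AED→THB→CHF→AED at 1.0233; arbitrage exists.

1.0233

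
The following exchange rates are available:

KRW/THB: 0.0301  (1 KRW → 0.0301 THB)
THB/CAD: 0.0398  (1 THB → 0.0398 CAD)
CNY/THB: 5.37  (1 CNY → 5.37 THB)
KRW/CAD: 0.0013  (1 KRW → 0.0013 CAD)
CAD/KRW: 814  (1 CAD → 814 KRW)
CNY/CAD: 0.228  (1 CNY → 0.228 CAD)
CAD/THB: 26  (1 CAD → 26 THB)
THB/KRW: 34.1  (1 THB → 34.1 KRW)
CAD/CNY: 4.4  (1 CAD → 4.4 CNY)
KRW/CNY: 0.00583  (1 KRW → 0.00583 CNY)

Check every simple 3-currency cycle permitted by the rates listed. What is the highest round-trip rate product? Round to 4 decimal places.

1.1526

THB→KRW→CAD→THB: 34.1 × 0.0013 × 26 = 1.15258
CNY→CAD→KRW→CNY: 0.228 × 814 × 0.00583 = 1.08200
THB→KRW→CNY→THB: 34.1 × 0.00583 × 5.37 = 1.06757
THB→CAD→KRW→THB: 0.0398 × 814 × 0.0301 = 0.97516
THB→CAD→CNY→THB: 0.0398 × 4.4 × 5.37 = 0.94039
Maximum is THB→KRW→CAD→THB at 1.1526; arbitrage exists.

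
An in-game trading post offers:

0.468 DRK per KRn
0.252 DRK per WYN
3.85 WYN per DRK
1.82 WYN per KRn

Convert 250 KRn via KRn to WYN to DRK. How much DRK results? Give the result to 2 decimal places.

114.66

250 KRn × 1.82 = 455 WYN
455 WYN × 0.252 = 114.66 DRK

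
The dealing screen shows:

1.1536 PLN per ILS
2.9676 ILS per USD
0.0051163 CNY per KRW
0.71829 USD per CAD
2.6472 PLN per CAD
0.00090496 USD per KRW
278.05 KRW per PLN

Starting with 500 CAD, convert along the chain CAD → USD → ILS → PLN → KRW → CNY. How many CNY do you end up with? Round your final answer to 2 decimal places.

1749.08

500 CAD × 0.71829 = 359.145 USD
359.145 USD × 2.9676 = 1065.798702 ILS
1065.798702 ILS × 1.1536 = 1229.5053826272 PLN
1229.5053826272 PLN × 278.05 = 341863.97163949296 KRW
341863.97163949296 KRW × 0.0051163 = 1749.078638099137831248 CNY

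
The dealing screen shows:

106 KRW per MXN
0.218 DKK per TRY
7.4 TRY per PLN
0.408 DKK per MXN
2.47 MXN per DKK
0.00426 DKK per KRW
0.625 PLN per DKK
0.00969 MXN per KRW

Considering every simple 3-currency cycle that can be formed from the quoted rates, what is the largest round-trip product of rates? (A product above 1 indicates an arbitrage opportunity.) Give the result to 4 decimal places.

1.1154

MXN→KRW→DKK→MXN: 106 × 0.00426 × 2.47 = 1.11535
PLN→TRY→DKK→PLN: 7.4 × 0.218 × 0.625 = 1.00825
Maximum is MXN→KRW→DKK→MXN at 1.1154; arbitrage exists.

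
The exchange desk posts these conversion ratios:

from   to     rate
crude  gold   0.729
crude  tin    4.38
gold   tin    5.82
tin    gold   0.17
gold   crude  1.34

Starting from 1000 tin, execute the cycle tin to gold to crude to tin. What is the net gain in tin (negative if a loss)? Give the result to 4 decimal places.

-2.2360

1000 tin × 0.17 = 170 gold
170 gold × 1.34 = 227.8 crude
227.8 crude × 4.38 = 997.764 tin
Net change: 997.764 − 1000 = -2.236 tin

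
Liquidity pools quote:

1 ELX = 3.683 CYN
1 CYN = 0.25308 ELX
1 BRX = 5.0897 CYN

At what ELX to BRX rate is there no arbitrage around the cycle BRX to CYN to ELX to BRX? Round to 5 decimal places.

Known legs of the cycle: 5.0897 × 0.25308 = 1.288101276
For no arbitrage the full-cycle product must be 1, so the missing rate is 1 / 1.288101276 ≈ 0.7763365.

0.77634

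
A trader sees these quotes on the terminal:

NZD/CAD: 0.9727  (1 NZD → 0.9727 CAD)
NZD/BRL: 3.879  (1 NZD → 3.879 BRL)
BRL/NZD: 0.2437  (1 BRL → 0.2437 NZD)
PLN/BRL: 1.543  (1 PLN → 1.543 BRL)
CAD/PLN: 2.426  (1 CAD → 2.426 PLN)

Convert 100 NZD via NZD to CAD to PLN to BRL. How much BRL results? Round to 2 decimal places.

100 NZD × 0.9727 = 97.27 CAD
97.27 CAD × 2.426 = 235.97702 PLN
235.97702 PLN × 1.543 = 364.11254186 BRL

364.11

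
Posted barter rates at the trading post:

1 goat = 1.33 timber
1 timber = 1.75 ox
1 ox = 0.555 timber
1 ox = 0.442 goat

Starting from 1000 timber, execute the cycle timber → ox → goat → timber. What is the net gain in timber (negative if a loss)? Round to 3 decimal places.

1000 timber × 1.75 = 1750 ox
1750 ox × 0.442 = 773.5 goat
773.5 goat × 1.33 = 1028.755 timber
Net change: 1028.755 − 1000 = 28.755 timber

28.755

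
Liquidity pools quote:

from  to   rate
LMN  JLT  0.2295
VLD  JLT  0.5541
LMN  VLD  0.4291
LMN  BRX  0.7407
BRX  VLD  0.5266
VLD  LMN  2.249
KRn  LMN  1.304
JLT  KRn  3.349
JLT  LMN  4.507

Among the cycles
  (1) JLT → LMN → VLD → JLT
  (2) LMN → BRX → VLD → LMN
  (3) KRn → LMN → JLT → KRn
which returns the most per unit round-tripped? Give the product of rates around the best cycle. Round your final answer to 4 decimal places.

1.0716

(1) 4.507 × 0.4291 × 0.5541 = 1.07160
(2) 0.7407 × 0.5266 × 2.249 = 0.87723
(3) 1.304 × 0.2295 × 3.349 = 1.00225
Highest is cycle (1) at 1.0716 (>1, arbitrage).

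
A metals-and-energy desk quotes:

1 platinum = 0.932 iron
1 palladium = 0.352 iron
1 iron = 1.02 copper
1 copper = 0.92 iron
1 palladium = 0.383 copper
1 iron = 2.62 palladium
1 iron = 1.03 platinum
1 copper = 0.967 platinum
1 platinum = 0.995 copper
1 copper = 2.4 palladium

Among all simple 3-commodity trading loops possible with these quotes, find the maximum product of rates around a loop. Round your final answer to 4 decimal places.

iron→platinum→copper→iron: 1.03 × 0.995 × 0.92 = 0.94286
iron→palladium→copper→iron: 2.62 × 0.383 × 0.92 = 0.92318
iron→copper→platinum→iron: 1.02 × 0.967 × 0.932 = 0.91927
iron→copper→palladium→iron: 1.02 × 2.4 × 0.352 = 0.86170
Maximum is iron→platinum→copper→iron at 0.9429; no arbitrage — every cycle loses value.

0.9429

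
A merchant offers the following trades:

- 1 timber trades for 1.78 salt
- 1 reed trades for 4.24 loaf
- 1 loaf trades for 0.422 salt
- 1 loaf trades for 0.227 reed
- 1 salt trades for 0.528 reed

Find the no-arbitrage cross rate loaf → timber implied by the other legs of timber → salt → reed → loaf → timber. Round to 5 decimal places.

Known legs of the cycle: 1.78 × 0.528 × 4.24 = 3.9849216
For no arbitrage the full-cycle product must be 1, so the missing rate is 1 / 3.9849216 ≈ 0.2509460.

0.25095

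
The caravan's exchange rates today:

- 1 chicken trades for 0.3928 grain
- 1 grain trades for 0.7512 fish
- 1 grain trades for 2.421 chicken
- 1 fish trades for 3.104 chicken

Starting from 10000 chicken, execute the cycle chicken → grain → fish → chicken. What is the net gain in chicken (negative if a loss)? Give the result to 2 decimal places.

-840.98

10000 chicken × 0.3928 = 3928 grain
3928 grain × 0.7512 = 2950.7136 fish
2950.7136 fish × 3.104 = 9159.0150144 chicken
Net change: 9159.0150144 − 10000 = -840.9849856 chicken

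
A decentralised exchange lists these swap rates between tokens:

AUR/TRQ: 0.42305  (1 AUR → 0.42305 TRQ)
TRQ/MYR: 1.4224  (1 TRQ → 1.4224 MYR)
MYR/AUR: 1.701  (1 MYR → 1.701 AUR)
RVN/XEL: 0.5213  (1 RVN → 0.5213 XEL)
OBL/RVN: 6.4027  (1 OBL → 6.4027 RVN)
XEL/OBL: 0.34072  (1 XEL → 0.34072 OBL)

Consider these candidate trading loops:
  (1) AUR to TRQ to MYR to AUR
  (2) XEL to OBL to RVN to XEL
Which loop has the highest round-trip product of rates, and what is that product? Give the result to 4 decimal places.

(1) 0.42305 × 1.4224 × 1.701 = 1.02357
(2) 0.34072 × 6.4027 × 0.5213 = 1.13723
Highest is cycle (2) at 1.1372 (>1, arbitrage).

1.1372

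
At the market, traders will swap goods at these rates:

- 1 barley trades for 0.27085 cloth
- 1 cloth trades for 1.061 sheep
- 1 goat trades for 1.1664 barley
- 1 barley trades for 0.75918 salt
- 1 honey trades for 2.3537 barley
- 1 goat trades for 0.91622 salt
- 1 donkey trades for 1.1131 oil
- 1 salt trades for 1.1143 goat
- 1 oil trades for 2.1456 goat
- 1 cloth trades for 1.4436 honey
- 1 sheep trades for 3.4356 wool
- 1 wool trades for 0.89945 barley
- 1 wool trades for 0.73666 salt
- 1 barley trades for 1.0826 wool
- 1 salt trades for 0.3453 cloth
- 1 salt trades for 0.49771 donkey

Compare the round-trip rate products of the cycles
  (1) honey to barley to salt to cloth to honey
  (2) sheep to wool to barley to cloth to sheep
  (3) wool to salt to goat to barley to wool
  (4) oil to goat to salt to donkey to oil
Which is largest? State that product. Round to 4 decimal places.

(1) 2.3537 × 0.75918 × 0.3453 × 1.4436 = 0.89072
(2) 3.4356 × 0.89945 × 0.27085 × 1.061 = 0.88802
(3) 0.73666 × 1.1143 × 1.1664 × 1.0826 = 1.03654
(4) 2.1456 × 0.91622 × 0.49771 × 1.1131 = 1.08908
Highest is cycle (4) at 1.0891 (>1, arbitrage).

1.0891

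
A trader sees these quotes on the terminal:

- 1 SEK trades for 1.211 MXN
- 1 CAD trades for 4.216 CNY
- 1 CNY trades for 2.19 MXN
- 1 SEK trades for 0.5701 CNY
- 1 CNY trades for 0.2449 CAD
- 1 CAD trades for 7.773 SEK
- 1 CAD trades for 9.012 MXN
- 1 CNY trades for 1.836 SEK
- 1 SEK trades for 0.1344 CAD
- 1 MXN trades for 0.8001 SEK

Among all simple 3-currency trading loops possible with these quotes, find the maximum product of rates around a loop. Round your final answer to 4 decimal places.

1.0852

CAD→SEK→CNY→CAD: 7.773 × 0.5701 × 0.2449 = 1.08525
CAD→CNY→SEK→CAD: 4.216 × 1.836 × 0.1344 = 1.04033
SEK→CNY→MXN→SEK: 0.5701 × 2.19 × 0.8001 = 0.99894
CAD→MXN→SEK→CAD: 9.012 × 0.8001 × 0.1344 = 0.96909
Maximum is CAD→SEK→CNY→CAD at 1.0852; arbitrage exists.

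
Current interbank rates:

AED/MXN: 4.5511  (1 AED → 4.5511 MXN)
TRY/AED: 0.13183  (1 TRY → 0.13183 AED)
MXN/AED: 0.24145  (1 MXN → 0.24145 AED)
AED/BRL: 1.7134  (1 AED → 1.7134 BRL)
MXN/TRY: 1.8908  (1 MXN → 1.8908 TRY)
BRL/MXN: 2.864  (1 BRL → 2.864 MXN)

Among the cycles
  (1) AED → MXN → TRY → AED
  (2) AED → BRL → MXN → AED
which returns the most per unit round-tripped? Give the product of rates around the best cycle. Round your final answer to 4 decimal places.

(1) 4.5511 × 1.8908 × 0.13183 = 1.13443
(2) 1.7134 × 2.864 × 0.24145 = 1.18484
Highest is cycle (2) at 1.1848 (>1, arbitrage).

1.1848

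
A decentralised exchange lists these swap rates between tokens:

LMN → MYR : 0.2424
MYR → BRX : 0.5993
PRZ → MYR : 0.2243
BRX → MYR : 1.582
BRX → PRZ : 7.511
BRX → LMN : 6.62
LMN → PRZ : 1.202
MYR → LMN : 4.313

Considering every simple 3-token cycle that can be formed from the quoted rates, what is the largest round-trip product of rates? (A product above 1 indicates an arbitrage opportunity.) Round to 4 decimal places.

PRZ→MYR→LMN→PRZ: 0.2243 × 4.313 × 1.202 = 1.16282
PRZ→MYR→BRX→PRZ: 0.2243 × 0.5993 × 7.511 = 1.00965
BRX→LMN→MYR→BRX: 6.62 × 0.2424 × 0.5993 = 0.96169
Maximum is PRZ→MYR→LMN→PRZ at 1.1628; arbitrage exists.

1.1628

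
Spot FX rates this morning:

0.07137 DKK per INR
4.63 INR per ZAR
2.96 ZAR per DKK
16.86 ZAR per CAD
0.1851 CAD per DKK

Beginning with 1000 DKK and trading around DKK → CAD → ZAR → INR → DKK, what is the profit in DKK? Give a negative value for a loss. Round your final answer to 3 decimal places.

1000 DKK × 0.1851 = 185.1 CAD
185.1 CAD × 16.86 = 3120.786 ZAR
3120.786 ZAR × 4.63 = 14449.23918 INR
14449.23918 INR × 0.07137 = 1031.2422002766 DKK
Net change: 1031.2422002766 − 1000 = 31.2422002766 DKK

31.242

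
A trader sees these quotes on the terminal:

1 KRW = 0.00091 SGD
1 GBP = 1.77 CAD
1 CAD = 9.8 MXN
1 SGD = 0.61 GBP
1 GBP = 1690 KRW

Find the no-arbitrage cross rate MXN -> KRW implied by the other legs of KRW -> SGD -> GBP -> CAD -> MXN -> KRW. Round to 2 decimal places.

103.86

Known legs of the cycle: 0.00091 × 0.61 × 1.77 × 9.8 = 0.0096287646
For no arbitrage the full-cycle product must be 1, so the missing rate is 1 / 0.0096287646 ≈ 103.8555.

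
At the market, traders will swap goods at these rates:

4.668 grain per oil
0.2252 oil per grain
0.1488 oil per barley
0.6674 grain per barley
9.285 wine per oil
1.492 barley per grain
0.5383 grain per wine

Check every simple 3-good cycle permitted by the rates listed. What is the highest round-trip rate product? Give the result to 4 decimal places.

grain→oil→wine→grain: 0.2252 × 9.285 × 0.5383 = 1.12558
grain→barley→oil→grain: 1.492 × 0.1488 × 4.668 = 1.03634
Maximum is grain→oil→wine→grain at 1.1256; arbitrage exists.

1.1256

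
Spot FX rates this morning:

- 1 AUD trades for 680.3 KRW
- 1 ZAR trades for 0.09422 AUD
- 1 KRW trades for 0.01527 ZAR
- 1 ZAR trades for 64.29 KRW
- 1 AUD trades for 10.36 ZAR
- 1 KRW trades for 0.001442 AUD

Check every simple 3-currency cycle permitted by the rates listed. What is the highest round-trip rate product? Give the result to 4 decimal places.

AUD→KRW→ZAR→AUD: 680.3 × 0.01527 × 0.09422 = 0.97877
AUD→ZAR→KRW→AUD: 10.36 × 64.29 × 0.001442 = 0.96044
Maximum is AUD→KRW→ZAR→AUD at 0.9788; no arbitrage — every cycle loses value.

0.9788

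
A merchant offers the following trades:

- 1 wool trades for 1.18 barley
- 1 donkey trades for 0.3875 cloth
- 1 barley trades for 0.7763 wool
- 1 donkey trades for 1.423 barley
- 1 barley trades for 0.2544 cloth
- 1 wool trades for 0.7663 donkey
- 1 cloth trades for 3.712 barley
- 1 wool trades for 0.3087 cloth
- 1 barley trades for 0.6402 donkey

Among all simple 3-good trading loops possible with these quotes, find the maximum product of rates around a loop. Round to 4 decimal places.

barley→donkey→cloth→barley: 0.6402 × 0.3875 × 3.712 = 0.92086
barley→wool→cloth→barley: 0.7763 × 0.3087 × 3.712 = 0.88956
barley→wool→donkey→barley: 0.7763 × 0.7663 × 1.423 = 0.84651
Maximum is barley→donkey→cloth→barley at 0.9209; no arbitrage — every cycle loses value.

0.9209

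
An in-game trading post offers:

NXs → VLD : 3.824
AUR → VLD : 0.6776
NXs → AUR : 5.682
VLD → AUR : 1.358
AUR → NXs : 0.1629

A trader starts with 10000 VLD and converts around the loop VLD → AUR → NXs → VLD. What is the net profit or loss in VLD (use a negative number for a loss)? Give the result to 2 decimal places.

-1540.62

10000 VLD × 1.358 = 13580 AUR
13580 AUR × 0.1629 = 2212.182 NXs
2212.182 NXs × 3.824 = 8459.383968 VLD
Net change: 8459.383968 − 10000 = -1540.616032 VLD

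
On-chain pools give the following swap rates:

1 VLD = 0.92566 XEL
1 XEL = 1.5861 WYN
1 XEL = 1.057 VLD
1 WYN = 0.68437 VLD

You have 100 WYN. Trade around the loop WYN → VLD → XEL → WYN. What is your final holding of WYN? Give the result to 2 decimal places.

100.48

100 WYN × 0.68437 = 68.437 VLD
68.437 VLD × 0.92566 = 63.34939342 XEL
63.34939342 XEL × 1.5861 = 100.478472903462 WYN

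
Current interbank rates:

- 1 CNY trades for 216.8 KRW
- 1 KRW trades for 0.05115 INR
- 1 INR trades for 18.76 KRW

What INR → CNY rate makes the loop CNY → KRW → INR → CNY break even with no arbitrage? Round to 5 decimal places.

0.09018

Known legs of the cycle: 216.8 × 0.05115 = 11.08932
For no arbitrage the full-cycle product must be 1, so the missing rate is 1 / 11.08932 ≈ 0.0901769.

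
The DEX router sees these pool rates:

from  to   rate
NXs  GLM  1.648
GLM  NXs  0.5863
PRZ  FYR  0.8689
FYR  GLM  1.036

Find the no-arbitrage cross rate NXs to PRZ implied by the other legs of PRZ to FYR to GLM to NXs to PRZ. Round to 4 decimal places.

Known legs of the cycle: 0.8689 × 1.036 × 0.5863 = 0.52777576852
For no arbitrage the full-cycle product must be 1, so the missing rate is 1 / 0.52777576852 ≈ 1.894744.

1.8947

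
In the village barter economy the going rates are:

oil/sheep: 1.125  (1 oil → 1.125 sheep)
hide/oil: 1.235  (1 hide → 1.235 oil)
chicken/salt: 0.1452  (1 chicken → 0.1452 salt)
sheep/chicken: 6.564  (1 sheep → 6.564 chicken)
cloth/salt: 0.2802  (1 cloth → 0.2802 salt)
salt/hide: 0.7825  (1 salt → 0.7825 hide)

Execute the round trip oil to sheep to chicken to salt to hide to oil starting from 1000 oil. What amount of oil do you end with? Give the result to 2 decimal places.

1000 oil × 1.125 = 1125 sheep
1125 sheep × 6.564 = 7384.5 chicken
7384.5 chicken × 0.1452 = 1072.2294 salt
1072.2294 salt × 0.7825 = 839.0195055 hide
839.0195055 hide × 1.235 = 1036.1890892925 oil

1036.19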